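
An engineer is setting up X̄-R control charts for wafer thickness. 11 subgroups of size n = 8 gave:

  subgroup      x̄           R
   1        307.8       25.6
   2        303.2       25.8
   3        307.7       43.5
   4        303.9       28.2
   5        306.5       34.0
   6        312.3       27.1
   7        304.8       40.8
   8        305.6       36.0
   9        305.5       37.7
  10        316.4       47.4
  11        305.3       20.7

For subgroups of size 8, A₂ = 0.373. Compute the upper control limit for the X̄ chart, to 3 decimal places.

X̄̄ = (307.8 + 303.2 + 307.7 + 303.9 + 306.5 + 312.3 + 304.8 + 305.6 + 305.5 + 316.4 + 305.3) / 11 = 3379.0000 / 11 = 307.1818
R̄ = (25.6 + 25.8 + 43.5 + 28.2 + 34.0 + 27.1 + 40.8 + 36.0 + 37.7 + 47.4 + 20.7) / 11 = 366.8000 / 11 = 33.3455
UCL = X̄̄ + A₂·R̄ = 307.1818 + 0.373 × 33.3455 = 319.6197

319.620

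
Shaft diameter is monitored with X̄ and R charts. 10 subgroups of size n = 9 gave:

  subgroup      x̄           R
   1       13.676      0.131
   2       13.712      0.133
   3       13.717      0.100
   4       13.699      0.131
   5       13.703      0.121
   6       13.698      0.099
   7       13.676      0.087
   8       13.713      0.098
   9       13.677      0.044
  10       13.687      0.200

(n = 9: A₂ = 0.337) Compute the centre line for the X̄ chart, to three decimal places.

X̄̄ = (13.676 + 13.712 + 13.717 + 13.699 + 13.703 + 13.698 + 13.676 + 13.713 + 13.677 + 13.687) / 10 = 136.9580 / 10 = 13.6958
CL = X̄̄ = 13.6958

13.696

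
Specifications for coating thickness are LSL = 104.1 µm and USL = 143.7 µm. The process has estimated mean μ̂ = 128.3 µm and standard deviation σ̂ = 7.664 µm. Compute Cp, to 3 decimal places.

0.861

Cp = (USL − LSL) / (6σ̂) = (143.7 − 104.1) / (6 × 7.664) = 39.6000 / 45.9840 = 0.8612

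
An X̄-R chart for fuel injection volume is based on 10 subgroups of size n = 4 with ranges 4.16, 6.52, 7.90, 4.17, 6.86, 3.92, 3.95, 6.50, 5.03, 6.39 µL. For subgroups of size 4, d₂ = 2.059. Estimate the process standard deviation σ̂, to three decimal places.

2.691

R̄ = (4.16 + 6.52 + 7.90 + 4.17 + 6.86 + 3.92 + 3.95 + 6.50 + 5.03 + 6.39) / 10 = 5.5400
σ̂ = R̄ / d₂ = 5.5400 / 2.059 = 2.6906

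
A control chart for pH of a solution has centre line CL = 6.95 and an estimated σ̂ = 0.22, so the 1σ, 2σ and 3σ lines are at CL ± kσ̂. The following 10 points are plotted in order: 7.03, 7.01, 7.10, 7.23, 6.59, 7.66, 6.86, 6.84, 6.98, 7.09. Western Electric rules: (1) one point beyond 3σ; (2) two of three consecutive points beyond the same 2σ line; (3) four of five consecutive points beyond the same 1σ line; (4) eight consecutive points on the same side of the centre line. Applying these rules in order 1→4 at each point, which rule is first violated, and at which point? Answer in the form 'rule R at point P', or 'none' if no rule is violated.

Zone of each point (C = within 1σ̂, B = 1σ̂–2σ̂, A = 2σ̂–3σ̂, * = beyond 3σ̂; sign = side of CL): 1:+C, 2:+C, 3:+C, 4:+B, 5:-B, 6:+*, 7:-C, 8:-C, 9:+C, 10:+C
Rule 1 (one point beyond the 3σ limits) is satisfied at point 6.

rule 1 at point 6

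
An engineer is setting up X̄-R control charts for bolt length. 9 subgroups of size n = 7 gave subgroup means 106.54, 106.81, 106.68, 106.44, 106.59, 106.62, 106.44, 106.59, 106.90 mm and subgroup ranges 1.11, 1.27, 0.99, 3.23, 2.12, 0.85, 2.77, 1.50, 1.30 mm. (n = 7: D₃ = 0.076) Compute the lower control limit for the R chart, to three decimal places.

0.128

R̄ = (1.11 + 1.27 + 0.99 + 3.23 + 2.12 + 0.85 + 2.77 + 1.50 + 1.30) / 9 = 15.1400 / 9 = 1.6822
LCL_R = D₃·R̄ = 0.076 × 1.6822 = 0.1278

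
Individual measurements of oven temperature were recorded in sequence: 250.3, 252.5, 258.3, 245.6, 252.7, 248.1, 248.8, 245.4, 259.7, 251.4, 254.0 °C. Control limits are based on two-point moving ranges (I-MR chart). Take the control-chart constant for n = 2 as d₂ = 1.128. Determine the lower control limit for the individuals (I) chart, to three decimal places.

235.118

X̄ = (250.3 + 252.5 + 258.3 + 245.6 + 252.7 + 248.1 + 248.8 + 245.4 + 259.7 + 251.4 + 254.0) / 11 = 251.5273
Moving ranges: 2.2, 5.8, 12.7, 7.1, 4.6, 0.7, 3.4, 14.3, 8.3, 2.6; M̄R̄ = 61.7000 / 10 = 6.1700
LCL = X̄ − 3·M̄R̄/d₂ = 251.5273 − 3 × 6.1700 / 1.128 = 235.1177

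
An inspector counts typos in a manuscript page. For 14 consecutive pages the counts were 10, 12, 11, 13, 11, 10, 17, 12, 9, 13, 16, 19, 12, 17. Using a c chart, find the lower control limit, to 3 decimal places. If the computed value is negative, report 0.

c̄ = (10 + 12 + 11 + 13 + 11 + 10 + 17 + 12 + 9 + 13 + 16 + 19 + 12 + 17) / 14 = 182 / 14 = 13.0000
LCL = c̄ − 3√c̄ = 13.0000 − 3 × 3.6056 = 2.1833

2.183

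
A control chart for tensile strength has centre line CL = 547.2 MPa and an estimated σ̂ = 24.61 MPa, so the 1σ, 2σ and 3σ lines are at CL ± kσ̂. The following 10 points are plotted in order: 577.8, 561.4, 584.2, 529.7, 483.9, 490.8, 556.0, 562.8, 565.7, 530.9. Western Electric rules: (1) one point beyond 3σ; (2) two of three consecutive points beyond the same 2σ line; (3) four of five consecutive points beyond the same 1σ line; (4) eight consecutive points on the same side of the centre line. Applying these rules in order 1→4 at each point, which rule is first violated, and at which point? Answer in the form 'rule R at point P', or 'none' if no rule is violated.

Zone of each point (C = within 1σ̂, B = 1σ̂–2σ̂, A = 2σ̂–3σ̂, * = beyond 3σ̂; sign = side of CL): 1:+B, 2:+C, 3:+B, 4:-C, 5:-A, 6:-A, 7:+C, 8:+C, 9:+C, 10:-C
Rule 2 (two of three consecutive points beyond the same 2σ limit) is satisfied at point 6.

rule 2 at point 6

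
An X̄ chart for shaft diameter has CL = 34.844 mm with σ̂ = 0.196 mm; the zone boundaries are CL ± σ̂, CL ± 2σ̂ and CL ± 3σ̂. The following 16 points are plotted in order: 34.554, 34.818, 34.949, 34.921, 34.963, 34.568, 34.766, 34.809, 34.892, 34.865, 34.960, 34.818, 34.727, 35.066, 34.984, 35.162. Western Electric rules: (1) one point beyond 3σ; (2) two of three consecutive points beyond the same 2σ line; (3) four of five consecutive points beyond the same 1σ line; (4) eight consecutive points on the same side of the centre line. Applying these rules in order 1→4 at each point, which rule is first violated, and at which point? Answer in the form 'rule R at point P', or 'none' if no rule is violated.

Zone of each point (C = within 1σ̂, B = 1σ̂–2σ̂, A = 2σ̂–3σ̂, * = beyond 3σ̂; sign = side of CL): 1:-B, 2:-C, 3:+C, 4:+C, 5:+C, 6:-B, 7:-C, 8:-C, 9:+C, 10:+C, 11:+C, 12:-C, 13:-C, 14:+B, 15:+C, 16:+B
No rule fires across all 16 points.

none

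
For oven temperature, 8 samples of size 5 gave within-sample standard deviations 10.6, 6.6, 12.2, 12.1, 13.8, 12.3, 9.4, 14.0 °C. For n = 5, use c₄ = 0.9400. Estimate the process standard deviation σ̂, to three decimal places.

12.101

s̄ = (10.6 + 6.6 + 12.2 + 12.1 + 13.8 + 12.3 + 9.4 + 14.0) / 8 = 11.3750
σ̂ = s̄ / c₄ = 11.3750 / 0.9400 = 12.1011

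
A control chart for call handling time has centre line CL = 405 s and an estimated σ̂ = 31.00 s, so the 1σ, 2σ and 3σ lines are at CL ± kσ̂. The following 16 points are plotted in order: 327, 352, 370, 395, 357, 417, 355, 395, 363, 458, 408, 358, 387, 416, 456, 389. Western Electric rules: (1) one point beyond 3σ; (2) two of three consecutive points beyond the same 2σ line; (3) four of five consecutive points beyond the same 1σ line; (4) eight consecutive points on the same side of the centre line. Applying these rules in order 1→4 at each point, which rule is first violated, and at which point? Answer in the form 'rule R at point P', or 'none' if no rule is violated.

rule 3 at point 5

Zone of each point (C = within 1σ̂, B = 1σ̂–2σ̂, A = 2σ̂–3σ̂, * = beyond 3σ̂; sign = side of CL): 1:-A, 2:-B, 3:-B, 4:-C, 5:-B, 6:+C, 7:-B, 8:-C, 9:-B, 10:+B, 11:+C, 12:-B, 13:-C, 14:+C, 15:+B, 16:-C
Rule 3 (four of five consecutive points beyond the same 1σ limit) is satisfied at point 5.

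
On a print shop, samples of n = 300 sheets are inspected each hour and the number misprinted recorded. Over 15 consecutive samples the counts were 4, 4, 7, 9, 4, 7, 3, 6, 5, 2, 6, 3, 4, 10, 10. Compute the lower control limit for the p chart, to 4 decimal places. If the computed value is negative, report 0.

p̄ = Σdᵢ / (k·n) = 84 / (15 × 300) = 0.01867
LCL = p̄ − 3·√(p̄(1−p̄)/n) = 0.01867 − 3 × 0.00781 = -0.00478 → 0 (negative, so LCL = 0)

0.0000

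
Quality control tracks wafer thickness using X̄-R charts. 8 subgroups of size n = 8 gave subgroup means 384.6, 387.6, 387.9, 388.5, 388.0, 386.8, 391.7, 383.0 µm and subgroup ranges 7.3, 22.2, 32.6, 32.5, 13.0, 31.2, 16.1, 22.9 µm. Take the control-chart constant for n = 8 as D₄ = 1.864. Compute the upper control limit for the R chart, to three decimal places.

R̄ = (7.3 + 22.2 + 32.6 + 32.5 + 13.0 + 31.2 + 16.1 + 22.9) / 8 = 177.8000 / 8 = 22.2250
UCL_R = D₄·R̄ = 1.864 × 22.2250 = 41.4274

41.427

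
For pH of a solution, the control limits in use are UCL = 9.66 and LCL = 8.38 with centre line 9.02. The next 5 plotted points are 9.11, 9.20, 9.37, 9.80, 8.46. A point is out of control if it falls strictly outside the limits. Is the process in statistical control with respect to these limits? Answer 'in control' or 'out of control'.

Compare each point to [8.38, 9.66]: sample 4 = 9.80 > UCL.

out of control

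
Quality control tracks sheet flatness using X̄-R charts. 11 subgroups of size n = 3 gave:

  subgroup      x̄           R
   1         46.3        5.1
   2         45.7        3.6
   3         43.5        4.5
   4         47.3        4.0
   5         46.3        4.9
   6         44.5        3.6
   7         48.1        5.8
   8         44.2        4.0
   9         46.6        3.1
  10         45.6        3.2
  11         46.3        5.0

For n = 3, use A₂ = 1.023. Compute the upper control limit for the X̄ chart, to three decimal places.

50.207

X̄̄ = (46.3 + 45.7 + 43.5 + 47.3 + 46.3 + 44.5 + 48.1 + 44.2 + 46.6 + 45.6 + 46.3) / 11 = 504.4000 / 11 = 45.8545
R̄ = (5.1 + 3.6 + 4.5 + 4.0 + 4.9 + 3.6 + 5.8 + 4.0 + 3.1 + 3.2 + 5.0) / 11 = 46.8000 / 11 = 4.2545
UCL = X̄̄ + A₂·R̄ = 45.8545 + 1.023 × 4.2545 = 50.2069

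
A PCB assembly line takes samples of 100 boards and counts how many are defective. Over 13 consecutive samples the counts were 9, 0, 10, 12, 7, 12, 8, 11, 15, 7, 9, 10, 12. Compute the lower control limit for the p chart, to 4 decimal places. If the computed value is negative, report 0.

0.0064

p̄ = Σdᵢ / (k·n) = 122 / (13 × 100) = 0.09385
LCL = p̄ − 3·√(p̄(1−p̄)/n) = 0.09385 − 3 × 0.02916 = 0.00636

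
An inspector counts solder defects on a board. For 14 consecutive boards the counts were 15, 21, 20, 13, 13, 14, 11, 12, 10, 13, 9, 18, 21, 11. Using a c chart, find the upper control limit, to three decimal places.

c̄ = (15 + 21 + 20 + 13 + 13 + 14 + 11 + 12 + 10 + 13 + 9 + 18 + 21 + 11) / 14 = 201 / 14 = 14.3571
UCL = c̄ + 3√c̄ = 14.3571 + 3 × √14.3571 = 14.3571 + 3 × 3.7891 = 25.7244

25.724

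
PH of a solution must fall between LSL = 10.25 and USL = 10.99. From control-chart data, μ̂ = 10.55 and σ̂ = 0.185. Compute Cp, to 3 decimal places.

Cp = (USL − LSL) / (6σ̂) = (10.99 − 10.25) / (6 × 0.185) = 0.7400 / 1.1100 = 0.6667

0.667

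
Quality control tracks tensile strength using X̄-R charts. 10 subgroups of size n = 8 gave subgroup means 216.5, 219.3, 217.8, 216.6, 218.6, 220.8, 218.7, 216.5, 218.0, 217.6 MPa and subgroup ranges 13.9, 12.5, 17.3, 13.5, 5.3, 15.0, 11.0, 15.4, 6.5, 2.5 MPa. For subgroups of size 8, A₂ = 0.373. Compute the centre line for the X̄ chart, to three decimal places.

218.040

X̄̄ = (216.5 + 219.3 + 217.8 + 216.6 + 218.6 + 220.8 + 218.7 + 216.5 + 218.0 + 217.6) / 10 = 2180.4000 / 10 = 218.0400
CL = X̄̄ = 218.0400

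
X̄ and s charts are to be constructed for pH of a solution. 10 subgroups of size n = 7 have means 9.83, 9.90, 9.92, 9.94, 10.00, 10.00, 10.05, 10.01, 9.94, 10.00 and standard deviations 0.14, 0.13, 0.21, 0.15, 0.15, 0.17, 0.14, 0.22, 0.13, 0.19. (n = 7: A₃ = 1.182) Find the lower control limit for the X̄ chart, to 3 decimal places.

9.766

X̄̄ = (9.83 + 9.90 + 9.92 + 9.94 + 10.00 + 10.00 + 10.05 + 10.01 + 9.94 + 10.00) / 10 = 9.9590
s̄ = (0.14 + 0.13 + 0.21 + 0.15 + 0.15 + 0.17 + 0.14 + 0.22 + 0.13 + 0.19) / 10 = 0.1630
LCL = X̄̄ − A₃·s̄ = 9.9590 − 1.182 × 0.1630 = 9.7663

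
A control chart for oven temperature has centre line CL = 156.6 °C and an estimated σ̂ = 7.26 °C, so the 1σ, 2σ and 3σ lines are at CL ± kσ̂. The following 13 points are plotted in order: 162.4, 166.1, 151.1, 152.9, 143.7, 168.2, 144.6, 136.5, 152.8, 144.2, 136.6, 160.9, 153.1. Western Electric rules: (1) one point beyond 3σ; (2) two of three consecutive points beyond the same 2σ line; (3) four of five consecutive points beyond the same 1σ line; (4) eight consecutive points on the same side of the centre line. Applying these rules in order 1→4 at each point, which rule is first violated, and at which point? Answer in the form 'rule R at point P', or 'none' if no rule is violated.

Zone of each point (C = within 1σ̂, B = 1σ̂–2σ̂, A = 2σ̂–3σ̂, * = beyond 3σ̂; sign = side of CL): 1:+C, 2:+B, 3:-C, 4:-C, 5:-B, 6:+B, 7:-B, 8:-A, 9:-C, 10:-B, 11:-A, 12:+C, 13:-C
Rule 3 (four of five consecutive points beyond the same 1σ limit) is satisfied at point 11.

rule 3 at point 11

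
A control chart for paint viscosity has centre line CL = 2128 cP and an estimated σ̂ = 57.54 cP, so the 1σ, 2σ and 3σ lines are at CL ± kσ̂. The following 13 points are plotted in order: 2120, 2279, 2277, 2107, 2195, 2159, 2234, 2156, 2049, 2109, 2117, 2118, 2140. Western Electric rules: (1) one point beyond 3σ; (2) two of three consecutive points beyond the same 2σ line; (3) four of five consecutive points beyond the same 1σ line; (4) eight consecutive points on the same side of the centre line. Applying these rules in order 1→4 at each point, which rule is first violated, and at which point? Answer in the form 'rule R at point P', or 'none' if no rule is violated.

Zone of each point (C = within 1σ̂, B = 1σ̂–2σ̂, A = 2σ̂–3σ̂, * = beyond 3σ̂; sign = side of CL): 1:-C, 2:+A, 3:+A, 4:-C, 5:+B, 6:+C, 7:+B, 8:+C, 9:-B, 10:-C, 11:-C, 12:-C, 13:+C
Rule 2 (two of three consecutive points beyond the same 2σ limit) is satisfied at point 3.

rule 2 at point 3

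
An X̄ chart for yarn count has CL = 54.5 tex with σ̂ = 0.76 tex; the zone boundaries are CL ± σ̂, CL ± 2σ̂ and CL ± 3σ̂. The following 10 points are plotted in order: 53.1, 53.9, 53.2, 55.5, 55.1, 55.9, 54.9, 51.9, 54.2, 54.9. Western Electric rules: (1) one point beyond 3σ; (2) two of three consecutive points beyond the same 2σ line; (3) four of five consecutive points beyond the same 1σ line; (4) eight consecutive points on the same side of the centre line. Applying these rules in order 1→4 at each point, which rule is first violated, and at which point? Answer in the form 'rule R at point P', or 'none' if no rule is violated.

Zone of each point (C = within 1σ̂, B = 1σ̂–2σ̂, A = 2σ̂–3σ̂, * = beyond 3σ̂; sign = side of CL): 1:-B, 2:-C, 3:-B, 4:+B, 5:+C, 6:+B, 7:+C, 8:-*, 9:-C, 10:+C
Rule 1 (one point beyond the 3σ limits) is satisfied at point 8.

rule 1 at point 8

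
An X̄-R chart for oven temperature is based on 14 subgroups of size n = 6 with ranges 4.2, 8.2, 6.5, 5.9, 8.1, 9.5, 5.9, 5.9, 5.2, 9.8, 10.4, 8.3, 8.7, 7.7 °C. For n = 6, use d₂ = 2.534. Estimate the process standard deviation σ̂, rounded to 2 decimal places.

R̄ = (4.2 + 8.2 + 6.5 + 5.9 + 8.1 + 9.5 + 5.9 + 5.9 + 5.2 + 9.8 + 10.4 + 8.3 + 8.7 + 7.7) / 14 = 7.4500
σ̂ = R̄ / d₂ = 7.4500 / 2.534 = 2.9400

2.94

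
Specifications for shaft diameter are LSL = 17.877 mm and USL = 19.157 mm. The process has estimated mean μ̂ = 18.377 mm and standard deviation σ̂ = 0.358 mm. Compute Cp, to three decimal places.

Cp = (USL − LSL) / (6σ̂) = (19.157 − 17.877) / (6 × 0.358) = 1.2800 / 2.1480 = 0.5959

0.596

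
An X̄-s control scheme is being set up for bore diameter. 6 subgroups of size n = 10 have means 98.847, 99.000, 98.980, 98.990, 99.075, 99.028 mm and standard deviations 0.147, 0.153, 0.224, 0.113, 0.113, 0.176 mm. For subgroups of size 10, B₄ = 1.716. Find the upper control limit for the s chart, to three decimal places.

s̄ = (0.147 + 0.153 + 0.224 + 0.113 + 0.113 + 0.176) / 6 = 0.1543
UCL_s = B₄·s̄ = 1.716 × 0.1543 = 0.2648

0.265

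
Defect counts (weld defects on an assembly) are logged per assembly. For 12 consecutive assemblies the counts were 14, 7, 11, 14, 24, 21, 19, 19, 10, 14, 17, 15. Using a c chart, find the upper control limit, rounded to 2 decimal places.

27.20

c̄ = (14 + 7 + 11 + 14 + 24 + 21 + 19 + 19 + 10 + 14 + 17 + 15) / 12 = 185 / 12 = 15.4167
UCL = c̄ + 3√c̄ = 15.4167 + 3 × √15.4167 = 15.4167 + 3 × 3.9264 = 27.1959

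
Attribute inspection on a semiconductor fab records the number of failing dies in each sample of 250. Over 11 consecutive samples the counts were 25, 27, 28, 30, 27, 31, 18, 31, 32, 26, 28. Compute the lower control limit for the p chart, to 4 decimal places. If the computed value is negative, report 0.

p̄ = Σdᵢ / (k·n) = 303 / (11 × 250) = 0.11018
LCL = p̄ − 3·√(p̄(1−p̄)/n) = 0.11018 − 3 × 0.01980 = 0.05077

0.0508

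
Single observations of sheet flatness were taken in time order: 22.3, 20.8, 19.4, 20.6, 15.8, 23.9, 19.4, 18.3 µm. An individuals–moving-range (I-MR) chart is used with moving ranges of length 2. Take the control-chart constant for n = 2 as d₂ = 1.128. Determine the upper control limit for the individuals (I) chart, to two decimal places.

28.65

X̄ = (22.3 + 20.8 + 19.4 + 20.6 + 15.8 + 23.9 + 19.4 + 18.3) / 8 = 20.0625
Moving ranges: 1.5, 1.4, 1.2, 4.8, 8.1, 4.5, 1.1; M̄R̄ = 22.6000 / 7 = 3.2286
UCL = X̄ + 3·M̄R̄/d₂ = 20.0625 + 3 × 3.2286 / 1.128 = 28.6491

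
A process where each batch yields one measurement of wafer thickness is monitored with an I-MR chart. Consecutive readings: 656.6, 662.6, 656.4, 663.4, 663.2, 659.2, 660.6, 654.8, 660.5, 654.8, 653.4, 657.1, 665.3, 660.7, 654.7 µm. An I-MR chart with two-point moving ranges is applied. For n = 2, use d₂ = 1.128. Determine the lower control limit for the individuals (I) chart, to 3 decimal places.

646.368

X̄ = (656.6 + 662.6 + 656.4 + 663.4 + 663.2 + 659.2 + 660.6 + 654.8 + 660.5 + 654.8 + 653.4 + 657.1 + 665.3 + 660.7 + 654.7) / 15 = 658.8867
Moving ranges: 6.0, 6.2, 7.0, 0.2, 4.0, 1.4, 5.8, 5.7, 5.7, 1.4, 3.7, 8.2, 4.6, 6.0; M̄R̄ = 65.9000 / 14 = 4.7071
LCL = X̄ − 3·M̄R̄/d₂ = 658.8867 − 3 × 4.7071 / 1.128 = 646.3677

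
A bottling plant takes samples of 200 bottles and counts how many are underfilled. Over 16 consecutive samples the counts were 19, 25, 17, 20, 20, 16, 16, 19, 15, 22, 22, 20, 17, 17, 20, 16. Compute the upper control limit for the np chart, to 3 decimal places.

p̄ = Σdᵢ / (k·n) = 301 / (16 × 200) = 0.09406
UCL = np̄ + 3·√(np̄(1−p̄)) = 18.8125 + 3 × √(18.8125×0.90594) = 18.8125 + 3 × 4.1283 = 31.1974

31.197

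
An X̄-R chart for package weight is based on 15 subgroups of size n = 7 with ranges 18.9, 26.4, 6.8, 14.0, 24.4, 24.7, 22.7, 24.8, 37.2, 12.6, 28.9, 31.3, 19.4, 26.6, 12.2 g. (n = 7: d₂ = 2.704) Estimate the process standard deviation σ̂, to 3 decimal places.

R̄ = (18.9 + 26.4 + 6.8 + 14.0 + 24.4 + 24.7 + 22.7 + 24.8 + 37.2 + 12.6 + 28.9 + 31.3 + 19.4 + 26.6 + 12.2) / 15 = 22.0600
σ̂ = R̄ / d₂ = 22.0600 / 2.704 = 8.1583

8.158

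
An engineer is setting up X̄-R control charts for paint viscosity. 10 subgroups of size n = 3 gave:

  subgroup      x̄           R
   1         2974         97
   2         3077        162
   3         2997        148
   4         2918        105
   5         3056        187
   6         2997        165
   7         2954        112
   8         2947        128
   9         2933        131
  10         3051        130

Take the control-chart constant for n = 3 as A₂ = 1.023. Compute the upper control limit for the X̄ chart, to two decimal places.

X̄̄ = (2974 + 3077 + 2997 + 2918 + 3056 + 2997 + 2954 + 2947 + 2933 + 3051) / 10 = 29904.0000 / 10 = 2990.4000
R̄ = (97 + 162 + 148 + 105 + 187 + 165 + 112 + 128 + 131 + 130) / 10 = 1365.0000 / 10 = 136.5000
UCL = X̄̄ + A₂·R̄ = 2990.4000 + 1.023 × 136.5000 = 3130.0395

3130.04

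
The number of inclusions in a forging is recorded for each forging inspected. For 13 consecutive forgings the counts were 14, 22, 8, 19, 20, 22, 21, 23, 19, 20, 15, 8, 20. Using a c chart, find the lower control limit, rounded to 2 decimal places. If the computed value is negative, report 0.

c̄ = (14 + 22 + 8 + 19 + 20 + 22 + 21 + 23 + 19 + 20 + 15 + 8 + 20) / 13 = 231 / 13 = 17.7692
LCL = c̄ − 3√c̄ = 17.7692 − 3 × 4.2154 = 5.1232

5.12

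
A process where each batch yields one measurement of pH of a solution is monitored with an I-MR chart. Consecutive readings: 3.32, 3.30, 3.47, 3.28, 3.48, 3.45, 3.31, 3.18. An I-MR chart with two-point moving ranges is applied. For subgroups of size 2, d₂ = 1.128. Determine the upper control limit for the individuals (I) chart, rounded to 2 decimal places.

3.68

X̄ = (3.32 + 3.30 + 3.47 + 3.28 + 3.48 + 3.45 + 3.31 + 3.18) / 8 = 3.3487
Moving ranges: 0.02, 0.17, 0.19, 0.20, 0.03, 0.14, 0.13; M̄R̄ = 0.8800 / 7 = 0.1257
UCL = X̄ + 3·M̄R̄/d₂ = 3.3487 + 3 × 0.1257 / 1.128 = 3.6831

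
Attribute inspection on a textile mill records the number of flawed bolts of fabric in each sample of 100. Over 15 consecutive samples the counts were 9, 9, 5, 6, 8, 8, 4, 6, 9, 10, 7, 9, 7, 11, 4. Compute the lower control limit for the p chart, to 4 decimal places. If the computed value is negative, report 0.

0.0000

p̄ = Σdᵢ / (k·n) = 112 / (15 × 100) = 0.07467
LCL = p̄ − 3·√(p̄(1−p̄)/n) = 0.07467 − 3 × 0.02629 = -0.00419 → 0 (negative, so LCL = 0)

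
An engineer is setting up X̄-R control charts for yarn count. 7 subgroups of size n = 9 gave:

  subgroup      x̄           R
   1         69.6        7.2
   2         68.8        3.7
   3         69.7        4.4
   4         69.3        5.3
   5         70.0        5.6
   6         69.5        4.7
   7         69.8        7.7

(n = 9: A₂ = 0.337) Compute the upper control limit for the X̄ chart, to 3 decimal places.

71.387

X̄̄ = (69.6 + 68.8 + 69.7 + 69.3 + 70.0 + 69.5 + 69.8) / 7 = 486.7000 / 7 = 69.5286
R̄ = (7.2 + 3.7 + 4.4 + 5.3 + 5.6 + 4.7 + 7.7) / 7 = 38.6000 / 7 = 5.5143
UCL = X̄̄ + A₂·R̄ = 69.5286 + 0.337 × 5.5143 = 71.3869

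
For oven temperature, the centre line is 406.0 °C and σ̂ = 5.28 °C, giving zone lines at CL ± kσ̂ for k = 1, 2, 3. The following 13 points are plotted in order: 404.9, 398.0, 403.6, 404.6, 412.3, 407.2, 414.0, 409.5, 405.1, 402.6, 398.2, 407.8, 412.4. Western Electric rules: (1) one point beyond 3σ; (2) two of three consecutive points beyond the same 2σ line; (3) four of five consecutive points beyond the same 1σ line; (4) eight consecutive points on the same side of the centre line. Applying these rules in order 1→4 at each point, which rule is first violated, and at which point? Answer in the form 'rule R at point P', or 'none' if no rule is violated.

none

Zone of each point (C = within 1σ̂, B = 1σ̂–2σ̂, A = 2σ̂–3σ̂, * = beyond 3σ̂; sign = side of CL): 1:-C, 2:-B, 3:-C, 4:-C, 5:+B, 6:+C, 7:+B, 8:+C, 9:-C, 10:-C, 11:-B, 12:+C, 13:+B
No rule fires across all 13 points.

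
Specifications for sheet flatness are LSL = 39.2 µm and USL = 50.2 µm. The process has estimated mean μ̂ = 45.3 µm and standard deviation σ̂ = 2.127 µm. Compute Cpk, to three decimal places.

Cpu = (USL − μ̂) / (3σ̂) = (50.2 − 45.3) / (3 × 2.127) = 0.7679; Cpl = (μ̂ − LSL) / (3σ̂) = (45.3 − 39.2) / (3 × 2.127) = 0.9560; Cpk = min(Cpu, Cpl) = 0.7679

0.768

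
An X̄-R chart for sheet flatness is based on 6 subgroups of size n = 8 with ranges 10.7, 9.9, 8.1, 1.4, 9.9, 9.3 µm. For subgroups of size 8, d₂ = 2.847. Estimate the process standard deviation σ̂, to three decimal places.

R̄ = (10.7 + 9.9 + 8.1 + 1.4 + 9.9 + 9.3) / 6 = 8.2167
σ̂ = R̄ / d₂ = 8.2167 / 2.847 = 2.8861

2.886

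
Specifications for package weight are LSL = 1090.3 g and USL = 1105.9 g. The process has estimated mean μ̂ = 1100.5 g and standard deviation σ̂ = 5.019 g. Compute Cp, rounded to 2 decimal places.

0.52

Cp = (USL − LSL) / (6σ̂) = (1105.9 − 1090.3) / (6 × 5.019) = 15.6000 / 30.1140 = 0.5180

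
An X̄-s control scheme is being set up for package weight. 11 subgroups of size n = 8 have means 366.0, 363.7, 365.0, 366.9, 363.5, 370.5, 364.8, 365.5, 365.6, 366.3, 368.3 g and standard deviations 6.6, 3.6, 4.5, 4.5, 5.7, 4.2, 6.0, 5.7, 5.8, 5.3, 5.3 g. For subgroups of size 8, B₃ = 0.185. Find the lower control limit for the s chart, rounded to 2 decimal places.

s̄ = (6.6 + 3.6 + 4.5 + 4.5 + 5.7 + 4.2 + 6.0 + 5.7 + 5.8 + 5.3 + 5.3) / 11 = 5.2000
LCL_s = B₃·s̄ = 0.185 × 5.2000 = 0.9620

0.96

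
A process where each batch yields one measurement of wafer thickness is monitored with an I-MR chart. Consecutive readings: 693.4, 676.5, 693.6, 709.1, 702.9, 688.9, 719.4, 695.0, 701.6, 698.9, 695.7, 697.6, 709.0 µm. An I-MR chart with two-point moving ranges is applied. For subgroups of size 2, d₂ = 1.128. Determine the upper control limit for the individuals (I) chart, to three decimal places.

X̄ = (693.4 + 676.5 + 693.6 + 709.1 + 702.9 + 688.9 + 719.4 + 695.0 + 701.6 + 698.9 + 695.7 + 697.6 + 709.0) / 13 = 698.5846
Moving ranges: 16.9, 17.1, 15.5, 6.2, 14.0, 30.5, 24.4, 6.6, 2.7, 3.2, 1.9, 11.4; M̄R̄ = 150.4000 / 12 = 12.5333
UCL = X̄ + 3·M̄R̄/d₂ = 698.5846 + 3 × 12.5333 / 1.128 = 731.9179

731.918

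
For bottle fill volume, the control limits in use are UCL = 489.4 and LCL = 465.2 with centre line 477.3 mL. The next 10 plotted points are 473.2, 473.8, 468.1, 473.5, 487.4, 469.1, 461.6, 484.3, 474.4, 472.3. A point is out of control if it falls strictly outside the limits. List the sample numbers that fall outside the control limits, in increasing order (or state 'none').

Compare each point to [465.2, 489.4]: sample 7 = 461.6 < LCL.

7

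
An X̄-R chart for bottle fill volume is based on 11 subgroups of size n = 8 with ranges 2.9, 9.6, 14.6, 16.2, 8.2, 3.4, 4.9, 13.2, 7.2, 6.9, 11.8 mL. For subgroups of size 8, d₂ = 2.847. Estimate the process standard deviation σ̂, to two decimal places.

R̄ = (2.9 + 9.6 + 14.6 + 16.2 + 8.2 + 3.4 + 4.9 + 13.2 + 7.2 + 6.9 + 11.8) / 11 = 8.9909
σ̂ = R̄ / d₂ = 8.9909 / 2.847 = 3.1580

3.16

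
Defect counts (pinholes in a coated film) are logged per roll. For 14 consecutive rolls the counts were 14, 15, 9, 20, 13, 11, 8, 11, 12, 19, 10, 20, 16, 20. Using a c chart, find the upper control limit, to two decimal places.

c̄ = (14 + 15 + 9 + 20 + 13 + 11 + 8 + 11 + 12 + 19 + 10 + 20 + 16 + 20) / 14 = 198 / 14 = 14.1429
UCL = c̄ + 3√c̄ = 14.1429 + 3 × √14.1429 = 14.1429 + 3 × 3.7607 = 25.4250

25.42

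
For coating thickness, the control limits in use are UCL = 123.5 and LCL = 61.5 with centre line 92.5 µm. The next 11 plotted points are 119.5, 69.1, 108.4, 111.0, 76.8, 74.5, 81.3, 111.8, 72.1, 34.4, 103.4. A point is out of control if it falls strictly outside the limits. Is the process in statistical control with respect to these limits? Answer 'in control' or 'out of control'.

Compare each point to [61.5, 123.5]: sample 10 = 34.4 < LCL.

out of control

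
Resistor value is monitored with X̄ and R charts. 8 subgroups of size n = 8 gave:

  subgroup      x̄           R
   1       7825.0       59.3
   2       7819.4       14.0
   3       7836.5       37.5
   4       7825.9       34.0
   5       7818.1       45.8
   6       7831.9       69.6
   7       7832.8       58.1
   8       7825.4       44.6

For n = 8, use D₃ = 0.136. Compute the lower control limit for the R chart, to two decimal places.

R̄ = (59.3 + 14.0 + 37.5 + 34.0 + 45.8 + 69.6 + 58.1 + 44.6) / 8 = 362.9000 / 8 = 45.3625
LCL_R = D₃·R̄ = 0.136 × 45.3625 = 6.1693

6.17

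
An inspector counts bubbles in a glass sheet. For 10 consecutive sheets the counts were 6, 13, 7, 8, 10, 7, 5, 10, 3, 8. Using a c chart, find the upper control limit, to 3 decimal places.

c̄ = (6 + 13 + 7 + 8 + 10 + 7 + 5 + 10 + 3 + 8) / 10 = 77 / 10 = 7.7000
UCL = c̄ + 3√c̄ = 7.7000 + 3 × √7.7000 = 7.7000 + 3 × 2.7749 = 16.0247

16.025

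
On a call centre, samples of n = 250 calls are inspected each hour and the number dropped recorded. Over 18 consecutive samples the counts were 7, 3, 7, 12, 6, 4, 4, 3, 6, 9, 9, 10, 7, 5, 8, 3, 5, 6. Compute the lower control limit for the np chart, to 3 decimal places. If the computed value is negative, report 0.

0.000

p̄ = Σdᵢ / (k·n) = 114 / (18 × 250) = 0.02533
LCL = np̄ − 3·√(np̄(1−p̄)) = 6.3333 − 3 × 2.4845 = -1.1203 → 0 (negative, so LCL = 0)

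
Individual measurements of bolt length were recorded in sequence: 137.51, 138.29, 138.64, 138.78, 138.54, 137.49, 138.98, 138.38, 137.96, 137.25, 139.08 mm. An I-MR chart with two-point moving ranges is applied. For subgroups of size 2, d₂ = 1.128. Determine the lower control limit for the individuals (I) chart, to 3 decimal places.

X̄ = (137.51 + 138.29 + 138.64 + 138.78 + 138.54 + 137.49 + 138.98 + 138.38 + 137.96 + 137.25 + 139.08) / 11 = 138.2636
Moving ranges: 0.78, 0.35, 0.14, 0.24, 1.05, 1.49, 0.60, 0.42, 0.71, 1.83; M̄R̄ = 7.6100 / 10 = 0.7610
LCL = X̄ − 3·M̄R̄/d₂ = 138.2636 − 3 × 0.7610 / 1.128 = 136.2397

136.240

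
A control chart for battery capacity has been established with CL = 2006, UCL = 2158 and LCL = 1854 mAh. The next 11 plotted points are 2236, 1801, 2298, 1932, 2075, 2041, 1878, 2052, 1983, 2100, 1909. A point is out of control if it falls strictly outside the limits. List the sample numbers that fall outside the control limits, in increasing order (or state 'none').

Compare each point to [1854, 2158]: sample 1 = 2236 > UCL; sample 2 = 1801 < LCL; sample 3 = 2298 > UCL.

1, 2, 3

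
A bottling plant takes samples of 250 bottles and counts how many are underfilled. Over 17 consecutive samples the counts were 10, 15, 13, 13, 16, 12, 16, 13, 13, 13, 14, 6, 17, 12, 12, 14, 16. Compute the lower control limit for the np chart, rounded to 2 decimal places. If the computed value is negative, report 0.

2.61

p̄ = Σdᵢ / (k·n) = 225 / (17 × 250) = 0.05294
LCL = np̄ − 3·√(np̄(1−p̄)) = 13.2353 − 3 × 3.5404 = 2.6140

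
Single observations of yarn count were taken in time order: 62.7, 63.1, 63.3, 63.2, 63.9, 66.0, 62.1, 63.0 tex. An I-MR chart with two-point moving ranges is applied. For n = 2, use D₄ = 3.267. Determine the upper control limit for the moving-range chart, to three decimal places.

Moving ranges: 0.4, 0.2, 0.1, 0.7, 2.1, 3.9, 0.9; M̄R̄ = 8.3000 / 7 = 1.1857
UCL_MR = D₄·M̄R̄ = 3.267 × 1.1857 = 3.8737

3.874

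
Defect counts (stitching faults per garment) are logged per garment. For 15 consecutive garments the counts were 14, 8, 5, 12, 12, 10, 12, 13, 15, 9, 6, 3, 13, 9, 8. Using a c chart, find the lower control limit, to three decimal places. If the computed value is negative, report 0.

0.478

c̄ = (14 + 8 + 5 + 12 + 12 + 10 + 12 + 13 + 15 + 9 + 6 + 3 + 13 + 9 + 8) / 15 = 149 / 15 = 9.9333
LCL = c̄ − 3√c̄ = 9.9333 − 3 × 3.1517 = 0.4782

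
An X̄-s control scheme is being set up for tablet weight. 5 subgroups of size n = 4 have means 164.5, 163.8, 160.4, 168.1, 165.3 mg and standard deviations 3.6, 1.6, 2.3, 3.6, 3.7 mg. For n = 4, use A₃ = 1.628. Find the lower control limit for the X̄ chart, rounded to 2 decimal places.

159.60

X̄̄ = (164.5 + 163.8 + 160.4 + 168.1 + 165.3) / 5 = 164.4200
s̄ = (3.6 + 1.6 + 2.3 + 3.6 + 3.7) / 5 = 2.9600
LCL = X̄̄ − A₃·s̄ = 164.4200 − 1.628 × 2.9600 = 159.6011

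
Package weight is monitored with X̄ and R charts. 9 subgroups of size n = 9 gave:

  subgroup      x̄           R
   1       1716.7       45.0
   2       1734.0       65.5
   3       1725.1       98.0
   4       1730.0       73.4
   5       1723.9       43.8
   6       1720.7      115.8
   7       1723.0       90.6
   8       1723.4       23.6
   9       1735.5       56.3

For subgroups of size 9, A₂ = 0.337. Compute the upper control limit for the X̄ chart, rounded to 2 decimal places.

X̄̄ = (1716.7 + 1734.0 + 1725.1 + 1730.0 + 1723.9 + 1720.7 + 1723.0 + 1723.4 + 1735.5) / 9 = 15532.3000 / 9 = 1725.8111
R̄ = (45.0 + 65.5 + 98.0 + 73.4 + 43.8 + 115.8 + 90.6 + 23.6 + 56.3) / 9 = 612.0000 / 9 = 68.0000
UCL = X̄̄ + A₂·R̄ = 1725.8111 + 0.337 × 68.0000 = 1748.7271

1748.73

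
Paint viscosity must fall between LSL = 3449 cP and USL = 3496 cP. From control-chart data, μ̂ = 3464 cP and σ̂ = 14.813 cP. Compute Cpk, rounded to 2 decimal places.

Cpu = (USL − μ̂) / (3σ̂) = (3496 − 3464) / (3 × 14.813) = 0.7201; Cpl = (μ̂ − LSL) / (3σ̂) = (3464 − 3449) / (3 × 14.813) = 0.3375; Cpk = min(Cpu, Cpl) = 0.3375

0.34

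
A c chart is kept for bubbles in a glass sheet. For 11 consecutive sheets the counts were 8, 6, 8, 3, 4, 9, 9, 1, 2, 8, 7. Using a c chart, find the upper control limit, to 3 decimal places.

13.202

c̄ = (8 + 6 + 8 + 3 + 4 + 9 + 9 + 1 + 2 + 8 + 7) / 11 = 65 / 11 = 5.9091
UCL = c̄ + 3√c̄ = 5.9091 + 3 × √5.9091 = 5.9091 + 3 × 2.4309 = 13.2017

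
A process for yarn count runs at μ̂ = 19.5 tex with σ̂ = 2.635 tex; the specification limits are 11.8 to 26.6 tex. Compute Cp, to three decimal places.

0.936

Cp = (USL − LSL) / (6σ̂) = (26.6 − 11.8) / (6 × 2.635) = 14.8000 / 15.8100 = 0.9361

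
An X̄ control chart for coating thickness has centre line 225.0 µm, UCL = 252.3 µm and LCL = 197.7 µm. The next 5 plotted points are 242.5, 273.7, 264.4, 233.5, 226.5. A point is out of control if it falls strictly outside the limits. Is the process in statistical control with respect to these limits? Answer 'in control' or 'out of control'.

out of control

Compare each point to [197.7, 252.3]: sample 2 = 273.7 > UCL; sample 3 = 264.4 > UCL.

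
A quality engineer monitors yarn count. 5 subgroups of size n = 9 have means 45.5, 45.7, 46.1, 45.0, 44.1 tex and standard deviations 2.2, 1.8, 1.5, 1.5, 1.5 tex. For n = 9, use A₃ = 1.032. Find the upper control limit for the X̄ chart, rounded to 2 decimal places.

47.03

X̄̄ = (45.5 + 45.7 + 46.1 + 45.0 + 44.1) / 5 = 45.2800
s̄ = (2.2 + 1.8 + 1.5 + 1.5 + 1.5) / 5 = 1.7000
UCL = X̄̄ + A₃·s̄ = 45.2800 + 1.032 × 1.7000 = 47.0344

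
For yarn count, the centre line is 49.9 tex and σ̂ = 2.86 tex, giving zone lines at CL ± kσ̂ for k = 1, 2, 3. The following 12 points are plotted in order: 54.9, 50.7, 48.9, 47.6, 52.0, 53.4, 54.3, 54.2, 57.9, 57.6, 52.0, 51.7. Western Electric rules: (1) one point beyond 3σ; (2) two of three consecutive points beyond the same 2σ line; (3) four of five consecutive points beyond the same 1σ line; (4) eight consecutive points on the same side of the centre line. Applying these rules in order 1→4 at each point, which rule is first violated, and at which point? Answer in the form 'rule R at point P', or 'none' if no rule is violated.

rule 3 at point 9

Zone of each point (C = within 1σ̂, B = 1σ̂–2σ̂, A = 2σ̂–3σ̂, * = beyond 3σ̂; sign = side of CL): 1:+B, 2:+C, 3:-C, 4:-C, 5:+C, 6:+B, 7:+B, 8:+B, 9:+A, 10:+A, 11:+C, 12:+C
Rule 3 (four of five consecutive points beyond the same 1σ limit) is satisfied at point 9.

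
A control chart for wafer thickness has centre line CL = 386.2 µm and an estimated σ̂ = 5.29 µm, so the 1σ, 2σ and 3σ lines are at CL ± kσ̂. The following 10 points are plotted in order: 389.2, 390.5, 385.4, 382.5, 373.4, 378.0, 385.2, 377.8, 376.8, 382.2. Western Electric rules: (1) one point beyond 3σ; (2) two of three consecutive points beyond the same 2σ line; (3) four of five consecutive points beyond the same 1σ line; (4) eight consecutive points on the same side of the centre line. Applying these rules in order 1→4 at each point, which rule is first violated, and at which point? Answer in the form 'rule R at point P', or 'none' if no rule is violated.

rule 3 at point 9

Zone of each point (C = within 1σ̂, B = 1σ̂–2σ̂, A = 2σ̂–3σ̂, * = beyond 3σ̂; sign = side of CL): 1:+C, 2:+C, 3:-C, 4:-C, 5:-A, 6:-B, 7:-C, 8:-B, 9:-B, 10:-C
Rule 3 (four of five consecutive points beyond the same 1σ limit) is satisfied at point 9.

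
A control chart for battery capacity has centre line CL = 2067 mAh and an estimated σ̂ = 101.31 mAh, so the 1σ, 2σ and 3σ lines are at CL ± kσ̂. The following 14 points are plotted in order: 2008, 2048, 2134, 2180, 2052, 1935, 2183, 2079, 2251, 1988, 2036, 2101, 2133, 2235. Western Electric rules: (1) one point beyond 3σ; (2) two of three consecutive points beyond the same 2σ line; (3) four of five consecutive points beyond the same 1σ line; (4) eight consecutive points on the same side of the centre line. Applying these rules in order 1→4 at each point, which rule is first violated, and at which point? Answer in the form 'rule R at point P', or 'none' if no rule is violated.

Zone of each point (C = within 1σ̂, B = 1σ̂–2σ̂, A = 2σ̂–3σ̂, * = beyond 3σ̂; sign = side of CL): 1:-C, 2:-C, 3:+C, 4:+B, 5:-C, 6:-B, 7:+B, 8:+C, 9:+B, 10:-C, 11:-C, 12:+C, 13:+C, 14:+B
No rule fires across all 14 points.

none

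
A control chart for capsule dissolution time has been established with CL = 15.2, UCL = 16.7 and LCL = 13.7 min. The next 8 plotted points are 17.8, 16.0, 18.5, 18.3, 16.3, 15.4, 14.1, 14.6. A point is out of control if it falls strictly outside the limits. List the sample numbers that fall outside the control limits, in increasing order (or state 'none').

1, 3, 4

Compare each point to [13.7, 16.7]: sample 1 = 17.8 > UCL; sample 3 = 18.5 > UCL; sample 4 = 18.3 > UCL.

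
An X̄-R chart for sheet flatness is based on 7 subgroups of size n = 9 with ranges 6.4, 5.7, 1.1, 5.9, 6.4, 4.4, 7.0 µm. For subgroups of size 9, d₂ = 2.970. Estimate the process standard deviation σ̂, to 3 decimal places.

R̄ = (6.4 + 5.7 + 1.1 + 5.9 + 6.4 + 4.4 + 7.0) / 7 = 5.2714
σ̂ = R̄ / d₂ = 5.2714 / 2.970 = 1.7749

1.775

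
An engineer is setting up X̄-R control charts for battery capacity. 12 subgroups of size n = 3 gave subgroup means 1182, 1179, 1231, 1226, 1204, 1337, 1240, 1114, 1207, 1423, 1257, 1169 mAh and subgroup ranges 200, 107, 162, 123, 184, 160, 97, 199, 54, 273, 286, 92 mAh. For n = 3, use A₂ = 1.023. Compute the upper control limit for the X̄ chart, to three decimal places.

X̄̄ = (1182 + 1179 + 1231 + 1226 + 1204 + 1337 + 1240 + 1114 + 1207 + 1423 + 1257 + 1169) / 12 = 14769.0000 / 12 = 1230.7500
R̄ = (200 + 107 + 162 + 123 + 184 + 160 + 97 + 199 + 54 + 273 + 286 + 92) / 12 = 1937.0000 / 12 = 161.4167
UCL = X̄̄ + A₂·R̄ = 1230.7500 + 1.023 × 161.4167 = 1395.8792

1395.879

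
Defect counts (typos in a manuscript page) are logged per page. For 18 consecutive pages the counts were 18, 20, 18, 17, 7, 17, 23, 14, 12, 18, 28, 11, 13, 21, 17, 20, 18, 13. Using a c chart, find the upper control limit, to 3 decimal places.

29.294

c̄ = (18 + 20 + 18 + 17 + 7 + 17 + 23 + 14 + 12 + 18 + 28 + 11 + 13 + 21 + 17 + 20 + 18 + 13) / 18 = 305 / 18 = 16.9444
UCL = c̄ + 3√c̄ = 16.9444 + 3 × √16.9444 = 16.9444 + 3 × 4.1164 = 29.2935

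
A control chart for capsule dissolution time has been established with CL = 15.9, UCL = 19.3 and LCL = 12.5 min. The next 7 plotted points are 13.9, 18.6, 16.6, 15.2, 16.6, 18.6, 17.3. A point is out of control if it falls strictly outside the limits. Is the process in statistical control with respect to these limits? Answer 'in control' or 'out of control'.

in control

All 7 points lie within [12.5, 19.3].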